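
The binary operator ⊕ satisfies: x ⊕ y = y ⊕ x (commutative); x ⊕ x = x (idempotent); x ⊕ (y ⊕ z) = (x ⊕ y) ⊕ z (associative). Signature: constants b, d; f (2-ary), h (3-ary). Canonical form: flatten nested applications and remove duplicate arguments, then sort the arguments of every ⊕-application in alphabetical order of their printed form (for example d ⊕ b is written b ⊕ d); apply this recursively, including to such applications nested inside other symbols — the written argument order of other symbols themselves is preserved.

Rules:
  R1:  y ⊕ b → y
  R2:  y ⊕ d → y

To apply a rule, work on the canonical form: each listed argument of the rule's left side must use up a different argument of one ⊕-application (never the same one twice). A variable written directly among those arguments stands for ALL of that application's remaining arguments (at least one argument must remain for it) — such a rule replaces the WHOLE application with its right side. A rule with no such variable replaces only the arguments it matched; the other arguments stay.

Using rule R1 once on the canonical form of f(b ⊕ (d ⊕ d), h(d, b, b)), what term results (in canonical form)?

Answer: f(d, h(d, b, b))

Derivation:
Canonical form:  f(b ⊕ d, h(d, b, b))
Apply R1:  consuming b;  y := d
Every leftover argument binds to the variable; the entire application is replaced.
New term:  f(d, h(d, b, b))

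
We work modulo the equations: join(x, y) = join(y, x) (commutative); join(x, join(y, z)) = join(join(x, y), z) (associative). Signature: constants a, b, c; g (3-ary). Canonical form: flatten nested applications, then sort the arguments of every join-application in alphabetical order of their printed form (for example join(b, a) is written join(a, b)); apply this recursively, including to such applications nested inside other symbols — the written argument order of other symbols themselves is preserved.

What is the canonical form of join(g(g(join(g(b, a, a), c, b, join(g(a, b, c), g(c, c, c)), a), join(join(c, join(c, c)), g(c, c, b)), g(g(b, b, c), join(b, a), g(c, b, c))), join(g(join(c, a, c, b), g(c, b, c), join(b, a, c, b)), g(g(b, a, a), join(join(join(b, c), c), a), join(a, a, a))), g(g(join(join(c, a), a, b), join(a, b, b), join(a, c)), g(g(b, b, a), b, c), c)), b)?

Simplify inside:  g(g(join(g(b, a, a), c, b, join(g(a, b, c), g(c, c, c)), a), join(join(c, join(c, c)), g(c, c, b)), g(g(b, b, c), join(b, a), g(c, b, c))), join(g(join(c, a, c, b), g(c, b, c), join(b, a, c, b)), g(g(b, a, a), join(join(join(b, c), c), a), join(a, a, a))), g(g(join(join(c, a), a, b), join(a, b, b), join(a, c)), g(g(b, b, a), b, c), c))  →  g(g(join(a, b, c, g(a, b, c), g(b, a, a), g(c, c, c)), join(c, c, c, g(c, c, b)), g(g(b, b, c), join(a, b), g(c, b, c))), join(g(g(b, a, a), join(a, b, c, c), join(a, a, a)), g(join(a, b, c, c), g(c, b, c), join(a, b, b, c))), g(g(join(a, a, b, c), join(a, b, b), join(a, c)), g(g(b, b, a), b, c), c))
Order the arguments:  join(b, g(g(join(a, b, c, g(a, b, c), g(b, a, a), g(c, c, c)), join(c, c, c, g(c, c, b)), g(g(b, b, c), join(a, b), g(c, b, c))), join(g(g(b, a, a), join(a, b, c, c), join(a, a, a)), g(join(a, b, c, c), g(c, b, c), join(a, b, b, c))), g(g(join(a, a, b, c), join(a, b, b), join(a, c)), g(g(b, b, a), b, c), c)))

Answer: join(b, g(g(join(a, b, c, g(a, b, c), g(b, a, a), g(c, c, c)), join(c, c, c, g(c, c, b)), g(g(b, b, c), join(a, b), g(c, b, c))), join(g(g(b, a, a), join(a, b, c, c), join(a, a, a)), g(join(a, b, c, c), g(c, b, c), join(a, b, b, c))), g(g(join(a, a, b, c), join(a, b, b), join(a, c)), g(g(b, b, a), b, c), c)))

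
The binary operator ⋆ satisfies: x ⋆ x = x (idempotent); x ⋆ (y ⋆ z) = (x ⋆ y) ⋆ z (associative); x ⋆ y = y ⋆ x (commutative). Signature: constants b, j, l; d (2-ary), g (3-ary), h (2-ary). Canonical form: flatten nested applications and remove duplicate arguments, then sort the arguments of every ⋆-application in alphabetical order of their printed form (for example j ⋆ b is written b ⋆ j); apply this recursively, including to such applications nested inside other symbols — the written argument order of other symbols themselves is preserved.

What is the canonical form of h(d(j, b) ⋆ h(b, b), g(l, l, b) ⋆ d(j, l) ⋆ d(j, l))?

Descend into:  g(l, l, b) ⋆ d(j, l) ⋆ d(j, l)
Deduplicate:  drop duplicate d(j, l)
Order the arguments:  d(j, l) ⋆ g(l, l, b)
Rebuild:  h(d(j, b) ⋆ h(b, b), d(j, l) ⋆ g(l, l, b))

Answer: h(d(j, b) ⋆ h(b, b), d(j, l) ⋆ g(l, l, b))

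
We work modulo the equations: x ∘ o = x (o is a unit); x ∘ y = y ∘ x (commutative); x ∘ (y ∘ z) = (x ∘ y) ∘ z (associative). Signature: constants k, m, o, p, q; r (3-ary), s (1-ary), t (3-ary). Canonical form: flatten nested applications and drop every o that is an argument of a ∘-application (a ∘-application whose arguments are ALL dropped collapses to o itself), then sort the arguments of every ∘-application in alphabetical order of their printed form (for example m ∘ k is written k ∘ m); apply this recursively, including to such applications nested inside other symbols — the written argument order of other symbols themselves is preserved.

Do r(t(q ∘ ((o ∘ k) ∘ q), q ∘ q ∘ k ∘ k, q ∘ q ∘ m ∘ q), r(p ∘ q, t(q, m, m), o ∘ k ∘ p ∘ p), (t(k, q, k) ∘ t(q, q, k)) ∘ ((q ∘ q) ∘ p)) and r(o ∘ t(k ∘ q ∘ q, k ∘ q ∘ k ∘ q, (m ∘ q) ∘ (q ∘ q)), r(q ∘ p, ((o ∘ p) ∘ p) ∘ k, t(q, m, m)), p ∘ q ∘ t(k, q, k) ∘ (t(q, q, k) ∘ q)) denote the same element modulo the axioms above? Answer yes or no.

Left:  r(t(q ∘ ((o ∘ k) ∘ q), q ∘ q ∘ k ∘ k, q ∘ q ∘ m ∘ q), r(p ∘ q, t(q, m, m), o ∘ k ∘ p ∘ p), (t(k, q, k) ∘ t(q, q, k)) ∘ ((q ∘ q) ∘ p))
  Work inside:  (t(k, q, k) ∘ t(q, q, k)) ∘ ((q ∘ q) ∘ p)
  Merge nested applications:  t(k, q, k) ∘ t(q, q, k) ∘ q ∘ q ∘ p
  Sort:  p ∘ q ∘ q ∘ t(k, q, k) ∘ t(q, q, k)
  Put back:  r(t(k ∘ q ∘ q, k ∘ k ∘ q ∘ q, m ∘ q ∘ q ∘ q), r(p ∘ q, t(q, m, m), k ∘ p ∘ p), p ∘ q ∘ q ∘ t(k, q, k) ∘ t(q, q, k))
Right:  r(o ∘ t(k ∘ q ∘ q, k ∘ q ∘ k ∘ q, (m ∘ q) ∘ (q ∘ q)), r(q ∘ p, ((o ∘ p) ∘ p) ∘ k, t(q, m, m)), p ∘ q ∘ t(k, q, k) ∘ (t(q, q, k) ∘ q))
  Descend into:  o ∘ t(k ∘ q ∘ q, k ∘ q ∘ k ∘ q, (m ∘ q) ∘ (q ∘ q))
  Simplify inside:  t(k ∘ q ∘ q, k ∘ q ∘ k ∘ q, (m ∘ q) ∘ (q ∘ q))  →  t(k ∘ q ∘ q, k ∘ k ∘ q ∘ q, m ∘ q ∘ q ∘ q)
  Drop the unit:  drop o
  Sort:  t(k ∘ q ∘ q, k ∘ k ∘ q ∘ q, m ∘ q ∘ q ∘ q)
  Rebuild:  r(t(k ∘ q ∘ q, k ∘ k ∘ q ∘ q, m ∘ q ∘ q ∘ q), r(p ∘ q, k ∘ p ∘ p, t(q, m, m)), p ∘ q ∘ q ∘ t(k, q, k) ∘ t(q, q, k))

Answer: no — r(t(k ∘ q ∘ q, k ∘ k ∘ q ∘ q, m ∘ q ∘ q ∘ q), r(p ∘ q, t(q, m, m), k ∘ p ∘ p), p ∘ q ∘ q ∘ t(k, q, k) ∘ t(q, q, k)) vs r(t(k ∘ q ∘ q, k ∘ k ∘ q ∘ q, m ∘ q ∘ q ∘ q), r(p ∘ q, k ∘ p ∘ p, t(q, m, m)), p ∘ q ∘ q ∘ t(k, q, k) ∘ t(q, q, k))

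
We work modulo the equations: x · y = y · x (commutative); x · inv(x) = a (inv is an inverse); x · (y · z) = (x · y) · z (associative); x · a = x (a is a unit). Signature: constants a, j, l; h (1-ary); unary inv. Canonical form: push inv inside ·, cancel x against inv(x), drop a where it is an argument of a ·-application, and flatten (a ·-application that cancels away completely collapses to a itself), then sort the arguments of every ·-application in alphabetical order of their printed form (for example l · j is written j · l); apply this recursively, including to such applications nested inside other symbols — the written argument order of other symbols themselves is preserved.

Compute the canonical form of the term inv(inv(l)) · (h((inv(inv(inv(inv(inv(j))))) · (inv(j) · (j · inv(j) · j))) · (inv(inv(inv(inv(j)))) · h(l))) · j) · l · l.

Push inv inside:  distribute inv over · and collapse double inv
Collect terms:  l · l · l · h(h(l)) · j
Sort arguments:  h(h(l)) · j · l · l · l

Answer: h(h(l)) · j · l · l · l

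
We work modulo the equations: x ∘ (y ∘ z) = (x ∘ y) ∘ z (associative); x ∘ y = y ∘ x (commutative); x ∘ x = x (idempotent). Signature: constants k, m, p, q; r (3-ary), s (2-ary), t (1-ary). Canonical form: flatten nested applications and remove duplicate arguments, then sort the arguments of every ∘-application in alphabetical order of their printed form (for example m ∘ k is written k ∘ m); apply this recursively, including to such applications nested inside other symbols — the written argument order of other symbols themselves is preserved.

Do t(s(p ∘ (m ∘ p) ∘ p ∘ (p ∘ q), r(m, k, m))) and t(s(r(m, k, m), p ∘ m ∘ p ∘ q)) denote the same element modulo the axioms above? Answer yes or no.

Answer: no — t(s(m ∘ p ∘ q, r(m, k, m))) vs t(s(r(m, k, m), m ∘ p ∘ q))

Derivation:
Left:  t(s(p ∘ (m ∘ p) ∘ p ∘ (p ∘ q), r(m, k, m)))
  Work inside:  p ∘ (m ∘ p) ∘ p ∘ (p ∘ q)
  Flatten:  p ∘ m ∘ p ∘ p ∘ p ∘ q
  Idempotence:  drop duplicate p, p, p
  Sort:  m ∘ p ∘ q
  Put back:  t(s(m ∘ p ∘ q, r(m, k, m)))
Right:  t(s(r(m, k, m), p ∘ m ∘ p ∘ q))
  Focus inside:  p ∘ m ∘ p ∘ q
  Deduplicate:  drop duplicate p
  Sort:  m ∘ p ∘ q
  Rebuild:  t(s(r(m, k, m), m ∘ p ∘ q))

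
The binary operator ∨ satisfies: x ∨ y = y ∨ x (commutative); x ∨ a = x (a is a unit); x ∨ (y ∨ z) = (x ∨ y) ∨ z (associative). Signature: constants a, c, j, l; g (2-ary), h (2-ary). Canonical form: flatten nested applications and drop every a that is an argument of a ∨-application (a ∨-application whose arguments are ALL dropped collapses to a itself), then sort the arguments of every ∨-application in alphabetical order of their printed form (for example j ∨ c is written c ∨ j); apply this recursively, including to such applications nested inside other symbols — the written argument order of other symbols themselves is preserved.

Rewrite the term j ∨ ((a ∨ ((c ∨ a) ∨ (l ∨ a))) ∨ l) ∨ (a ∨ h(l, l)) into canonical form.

Answer: c ∨ h(l, l) ∨ j ∨ l ∨ l

Derivation:
Merge nested applications:  j ∨ a ∨ c ∨ a ∨ l ∨ a ∨ l ∨ a ∨ h(l, l)
Drop the unit:  drop a (×4)
Sort:  c ∨ h(l, l) ∨ j ∨ l ∨ l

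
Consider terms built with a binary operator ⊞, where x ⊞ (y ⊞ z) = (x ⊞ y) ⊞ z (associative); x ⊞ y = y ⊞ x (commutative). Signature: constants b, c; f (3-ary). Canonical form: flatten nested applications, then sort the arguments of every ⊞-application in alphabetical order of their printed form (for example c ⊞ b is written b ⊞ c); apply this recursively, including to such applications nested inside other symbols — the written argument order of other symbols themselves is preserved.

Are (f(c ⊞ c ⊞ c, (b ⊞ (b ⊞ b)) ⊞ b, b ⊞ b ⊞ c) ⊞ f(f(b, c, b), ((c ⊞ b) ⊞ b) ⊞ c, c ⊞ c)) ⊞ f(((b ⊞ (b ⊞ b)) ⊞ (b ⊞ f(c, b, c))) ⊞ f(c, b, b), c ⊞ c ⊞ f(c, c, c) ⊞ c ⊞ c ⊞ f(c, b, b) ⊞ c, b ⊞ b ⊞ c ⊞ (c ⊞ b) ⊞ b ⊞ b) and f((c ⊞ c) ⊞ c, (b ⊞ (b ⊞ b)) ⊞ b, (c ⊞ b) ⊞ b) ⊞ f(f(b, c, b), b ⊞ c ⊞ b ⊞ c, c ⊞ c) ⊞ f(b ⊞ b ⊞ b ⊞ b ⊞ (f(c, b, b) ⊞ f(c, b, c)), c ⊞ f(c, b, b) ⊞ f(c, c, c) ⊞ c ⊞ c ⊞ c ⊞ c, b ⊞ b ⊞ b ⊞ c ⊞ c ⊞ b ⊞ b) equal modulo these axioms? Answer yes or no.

Left:  (f(c ⊞ c ⊞ c, (b ⊞ (b ⊞ b)) ⊞ b, b ⊞ b ⊞ c) ⊞ f(f(b, c, b), ((c ⊞ b) ⊞ b) ⊞ c, c ⊞ c)) ⊞ f(((b ⊞ (b ⊞ b)) ⊞ (b ⊞ f(c, b, c))) ⊞ f(c, b, b), c ⊞ c ⊞ f(c, c, c) ⊞ c ⊞ c ⊞ f(c, b, b) ⊞ c, b ⊞ b ⊞ c ⊞ (c ⊞ b) ⊞ b ⊞ b)
  Flatten:  f(c ⊞ c ⊞ c, (b ⊞ (b ⊞ b)) ⊞ b, b ⊞ b ⊞ c) ⊞ f(f(b, c, b), ((c ⊞ b) ⊞ b) ⊞ c, c ⊞ c) ⊞ f(((b ⊞ (b ⊞ b)) ⊞ (b ⊞ f(c, b, c))) ⊞ f(c, b, b), c ⊞ c ⊞ f(c, c, c) ⊞ c ⊞ c ⊞ f(c, b, b) ⊞ c, b ⊞ b ⊞ c ⊞ (c ⊞ b) ⊞ b ⊞ b)
  Simplify inside:  f(c ⊞ c ⊞ c, (b ⊞ (b ⊞ b)) ⊞ b, b ⊞ b ⊞ c)  →  f(c ⊞ c ⊞ c, b ⊞ b ⊞ b ⊞ b, b ⊞ b ⊞ c)
  Simplify inside:  f(f(b, c, b), ((c ⊞ b) ⊞ b) ⊞ c, c ⊞ c)  →  f(f(b, c, b), b ⊞ b ⊞ c ⊞ c, c ⊞ c)
  Inside:  f(((b ⊞ (b ⊞ b)) ⊞ (b ⊞ f(c, b, c))) ⊞ f(c, b, b), c ⊞ c ⊞ f(c, c, c) ⊞ c ⊞ c ⊞ f(c, b, b) ⊞ c, b ⊞ b ⊞ c ⊞ (c ⊞ b) ⊞ b ⊞ b)  →  f(b ⊞ b ⊞ b ⊞ b ⊞ f(c, b, b) ⊞ f(c, b, c), c ⊞ c ⊞ c ⊞ c ⊞ c ⊞ f(c, b, b) ⊞ f(c, c, c), b ⊞ b ⊞ b ⊞ b ⊞ b ⊞ c ⊞ c)
  Sort:  f(b ⊞ b ⊞ b ⊞ b ⊞ f(c, b, b) ⊞ f(c, b, c), c ⊞ c ⊞ c ⊞ c ⊞ c ⊞ f(c, b, b) ⊞ f(c, c, c), b ⊞ b ⊞ b ⊞ b ⊞ b ⊞ c ⊞ c) ⊞ f(c ⊞ c ⊞ c, b ⊞ b ⊞ b ⊞ b, b ⊞ b ⊞ c) ⊞ f(f(b, c, b), b ⊞ b ⊞ c ⊞ c, c ⊞ c)
Right:  f((c ⊞ c) ⊞ c, (b ⊞ (b ⊞ b)) ⊞ b, (c ⊞ b) ⊞ b) ⊞ f(f(b, c, b), b ⊞ c ⊞ b ⊞ c, c ⊞ c) ⊞ f(b ⊞ b ⊞ b ⊞ b ⊞ (f(c, b, b) ⊞ f(c, b, c)), c ⊞ f(c, b, b) ⊞ f(c, c, c) ⊞ c ⊞ c ⊞ c ⊞ c, b ⊞ b ⊞ b ⊞ c ⊞ c ⊞ b ⊞ b)
  Inside:  f((c ⊞ c) ⊞ c, (b ⊞ (b ⊞ b)) ⊞ b, (c ⊞ b) ⊞ b)  →  f(c ⊞ c ⊞ c, b ⊞ b ⊞ b ⊞ b, b ⊞ b ⊞ c)
  Inside:  f(f(b, c, b), b ⊞ c ⊞ b ⊞ c, c ⊞ c)  →  f(f(b, c, b), b ⊞ b ⊞ c ⊞ c, c ⊞ c)
  Inside:  f(b ⊞ b ⊞ b ⊞ b ⊞ (f(c, b, b) ⊞ f(c, b, c)), c ⊞ f(c, b, b) ⊞ f(c, c, c) ⊞ c ⊞ c ⊞ c ⊞ c, b ⊞ b ⊞ b ⊞ c ⊞ c ⊞ b ⊞ b)  →  f(b ⊞ b ⊞ b ⊞ b ⊞ f(c, b, b) ⊞ f(c, b, c), c ⊞ c ⊞ c ⊞ c ⊞ c ⊞ f(c, b, b) ⊞ f(c, c, c), b ⊞ b ⊞ b ⊞ b ⊞ b ⊞ c ⊞ c)
  Sort arguments:  f(b ⊞ b ⊞ b ⊞ b ⊞ f(c, b, b) ⊞ f(c, b, c), c ⊞ c ⊞ c ⊞ c ⊞ c ⊞ f(c, b, b) ⊞ f(c, c, c), b ⊞ b ⊞ b ⊞ b ⊞ b ⊞ c ⊞ c) ⊞ f(c ⊞ c ⊞ c, b ⊞ b ⊞ b ⊞ b, b ⊞ b ⊞ c) ⊞ f(f(b, c, b), b ⊞ b ⊞ c ⊞ c, c ⊞ c)

Answer: yes — both canonical forms are f(b ⊞ b ⊞ b ⊞ b ⊞ f(c, b, b) ⊞ f(c, b, c), c ⊞ c ⊞ c ⊞ c ⊞ c ⊞ f(c, b, b) ⊞ f(c, c, c), b ⊞ b ⊞ b ⊞ b ⊞ b ⊞ c ⊞ c) ⊞ f(c ⊞ c ⊞ c, b ⊞ b ⊞ b ⊞ b, b ⊞ b ⊞ c) ⊞ f(f(b, c, b), b ⊞ b ⊞ c ⊞ c, c ⊞ c)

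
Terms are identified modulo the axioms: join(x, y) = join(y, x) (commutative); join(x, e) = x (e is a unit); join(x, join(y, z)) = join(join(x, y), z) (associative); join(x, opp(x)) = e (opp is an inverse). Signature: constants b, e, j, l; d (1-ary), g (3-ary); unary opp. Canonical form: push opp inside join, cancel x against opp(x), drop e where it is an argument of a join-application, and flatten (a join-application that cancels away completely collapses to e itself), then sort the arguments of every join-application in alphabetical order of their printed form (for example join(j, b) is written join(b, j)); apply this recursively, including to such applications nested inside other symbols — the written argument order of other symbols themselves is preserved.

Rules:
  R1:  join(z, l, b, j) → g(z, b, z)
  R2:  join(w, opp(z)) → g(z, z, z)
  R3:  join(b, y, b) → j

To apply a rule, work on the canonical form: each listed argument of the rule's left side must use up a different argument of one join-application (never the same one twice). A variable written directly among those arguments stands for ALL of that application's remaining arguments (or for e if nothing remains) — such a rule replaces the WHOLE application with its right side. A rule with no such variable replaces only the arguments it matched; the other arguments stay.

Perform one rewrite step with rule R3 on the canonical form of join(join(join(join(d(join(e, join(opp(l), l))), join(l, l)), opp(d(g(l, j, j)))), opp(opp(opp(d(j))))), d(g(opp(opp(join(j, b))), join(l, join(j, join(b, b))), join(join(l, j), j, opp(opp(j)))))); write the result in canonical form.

Canonical form:  join(d(e), d(g(join(b, j), join(b, b, j, l), join(j, j, j, l))), l, l, opp(d(g(l, j, j))), opp(d(j)))
Match R3:  consume b, b;  y := join(j, l)
The variable takes the whole remainder — replace the entire application.
Result:  join(d(e), d(g(join(b, j), j, join(j, j, j, l))), l, l, opp(d(g(l, j, j))), opp(d(j)))

Answer: join(d(e), d(g(join(b, j), j, join(j, j, j, l))), l, l, opp(d(g(l, j, j))), opp(d(j)))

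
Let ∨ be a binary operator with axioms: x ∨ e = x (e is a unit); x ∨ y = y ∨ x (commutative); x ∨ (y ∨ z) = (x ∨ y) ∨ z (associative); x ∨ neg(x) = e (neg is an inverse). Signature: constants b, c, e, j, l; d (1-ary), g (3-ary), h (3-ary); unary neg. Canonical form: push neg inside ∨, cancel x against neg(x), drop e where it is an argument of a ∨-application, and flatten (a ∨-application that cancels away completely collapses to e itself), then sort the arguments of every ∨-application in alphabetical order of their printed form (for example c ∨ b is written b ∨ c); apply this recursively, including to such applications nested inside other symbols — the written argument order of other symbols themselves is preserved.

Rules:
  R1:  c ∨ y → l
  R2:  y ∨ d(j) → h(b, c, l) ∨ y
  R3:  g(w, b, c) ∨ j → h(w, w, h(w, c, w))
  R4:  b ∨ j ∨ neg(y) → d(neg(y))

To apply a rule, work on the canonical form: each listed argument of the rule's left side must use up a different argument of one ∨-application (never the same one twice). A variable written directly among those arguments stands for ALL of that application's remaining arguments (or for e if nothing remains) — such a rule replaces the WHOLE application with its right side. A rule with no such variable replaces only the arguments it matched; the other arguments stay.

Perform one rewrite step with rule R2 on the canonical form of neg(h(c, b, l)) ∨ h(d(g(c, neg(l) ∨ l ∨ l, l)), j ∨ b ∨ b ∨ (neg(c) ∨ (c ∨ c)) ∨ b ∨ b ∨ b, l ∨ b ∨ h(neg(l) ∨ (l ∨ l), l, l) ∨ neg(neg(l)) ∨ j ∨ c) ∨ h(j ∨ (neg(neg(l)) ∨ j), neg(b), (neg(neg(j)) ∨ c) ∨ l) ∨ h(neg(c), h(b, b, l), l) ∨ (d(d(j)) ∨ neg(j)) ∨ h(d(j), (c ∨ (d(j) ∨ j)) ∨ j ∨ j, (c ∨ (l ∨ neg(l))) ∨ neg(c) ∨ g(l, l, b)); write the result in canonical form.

Answer: d(d(j)) ∨ h(d(g(c, l, l)), b ∨ b ∨ b ∨ b ∨ b ∨ c ∨ j, b ∨ c ∨ h(l, l, l) ∨ j ∨ l ∨ l) ∨ h(d(j), c ∨ h(b, c, l) ∨ j ∨ j ∨ j, g(l, l, b)) ∨ h(j ∨ j ∨ l, neg(b), c ∨ j ∨ l) ∨ h(neg(c), h(b, b, l), l) ∨ neg(h(c, b, l)) ∨ neg(j)

Derivation:
Canonical form:  d(d(j)) ∨ h(d(g(c, l, l)), b ∨ b ∨ b ∨ b ∨ b ∨ c ∨ j, b ∨ c ∨ h(l, l, l) ∨ j ∨ l ∨ l) ∨ h(d(j), c ∨ d(j) ∨ j ∨ j ∨ j, g(l, l, b)) ∨ h(j ∨ j ∨ l, neg(b), c ∨ j ∨ l) ∨ h(neg(c), h(b, b, l), l) ∨ neg(h(c, b, l)) ∨ neg(j)
Apply R2:  consuming d(j);  y := c ∨ j ∨ j ∨ j
The variable takes the whole remainder — replace the entire application.
Giving:  d(d(j)) ∨ h(d(g(c, l, l)), b ∨ b ∨ b ∨ b ∨ b ∨ c ∨ j, b ∨ c ∨ h(l, l, l) ∨ j ∨ l ∨ l) ∨ h(d(j), c ∨ h(b, c, l) ∨ j ∨ j ∨ j, g(l, l, b)) ∨ h(j ∨ j ∨ l, neg(b), c ∨ j ∨ l) ∨ h(neg(c), h(b, b, l), l) ∨ neg(h(c, b, l)) ∨ neg(j)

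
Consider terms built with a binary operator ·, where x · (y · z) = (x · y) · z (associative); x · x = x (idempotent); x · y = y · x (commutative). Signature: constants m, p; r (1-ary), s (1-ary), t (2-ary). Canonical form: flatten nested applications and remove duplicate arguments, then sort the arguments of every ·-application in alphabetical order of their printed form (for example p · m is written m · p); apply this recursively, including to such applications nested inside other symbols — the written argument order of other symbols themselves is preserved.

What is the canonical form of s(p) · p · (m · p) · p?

Merge nested applications:  s(p) · p · m · p · p
Idempotence:  drop duplicate p, p
Sort arguments:  m · p · s(p)

Answer: m · p · s(p)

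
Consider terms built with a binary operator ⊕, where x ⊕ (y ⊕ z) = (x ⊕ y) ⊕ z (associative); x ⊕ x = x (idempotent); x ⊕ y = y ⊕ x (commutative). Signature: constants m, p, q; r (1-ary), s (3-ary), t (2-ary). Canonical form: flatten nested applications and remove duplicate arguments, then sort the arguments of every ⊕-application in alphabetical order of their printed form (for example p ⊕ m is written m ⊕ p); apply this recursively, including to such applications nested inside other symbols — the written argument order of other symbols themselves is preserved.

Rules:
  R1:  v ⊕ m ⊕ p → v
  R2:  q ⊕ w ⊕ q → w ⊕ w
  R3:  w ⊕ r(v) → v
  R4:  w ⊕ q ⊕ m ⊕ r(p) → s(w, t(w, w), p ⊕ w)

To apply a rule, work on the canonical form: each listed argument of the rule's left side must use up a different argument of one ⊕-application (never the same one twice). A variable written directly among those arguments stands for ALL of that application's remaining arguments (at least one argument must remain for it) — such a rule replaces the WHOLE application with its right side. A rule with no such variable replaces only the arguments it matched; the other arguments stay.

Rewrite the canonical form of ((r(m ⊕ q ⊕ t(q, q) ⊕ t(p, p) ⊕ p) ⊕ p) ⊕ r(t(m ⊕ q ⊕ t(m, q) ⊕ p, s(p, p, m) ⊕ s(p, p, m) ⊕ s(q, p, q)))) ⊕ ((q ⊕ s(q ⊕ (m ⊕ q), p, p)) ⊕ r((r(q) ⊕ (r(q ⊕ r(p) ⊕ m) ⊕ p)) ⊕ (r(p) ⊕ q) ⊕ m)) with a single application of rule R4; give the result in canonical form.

Canonical form:  p ⊕ q ⊕ r(m ⊕ p ⊕ q ⊕ r(m ⊕ q ⊕ r(p)) ⊕ r(p) ⊕ r(q)) ⊕ r(m ⊕ p ⊕ q ⊕ t(p, p) ⊕ t(q, q)) ⊕ r(t(m ⊕ p ⊕ q ⊕ t(m, q), s(p, p, m) ⊕ s(q, p, q))) ⊕ s(m ⊕ q, p, p)
Apply R4:  consuming m, q, r(p);  w := p ⊕ r(m ⊕ q ⊕ r(p)) ⊕ r(q)
The variable takes the whole remainder — replace the entire application.
New term:  p ⊕ q ⊕ r(m ⊕ p ⊕ q ⊕ t(p, p) ⊕ t(q, q)) ⊕ r(s(p ⊕ r(m ⊕ q ⊕ r(p)) ⊕ r(q), t(p ⊕ r(m ⊕ q ⊕ r(p)) ⊕ r(q), p ⊕ r(m ⊕ q ⊕ r(p)) ⊕ r(q)), p ⊕ r(m ⊕ q ⊕ r(p)) ⊕ r(q))) ⊕ r(t(m ⊕ p ⊕ q ⊕ t(m, q), s(p, p, m) ⊕ s(q, p, q))) ⊕ s(m ⊕ q, p, p)

Answer: p ⊕ q ⊕ r(m ⊕ p ⊕ q ⊕ t(p, p) ⊕ t(q, q)) ⊕ r(s(p ⊕ r(m ⊕ q ⊕ r(p)) ⊕ r(q), t(p ⊕ r(m ⊕ q ⊕ r(p)) ⊕ r(q), p ⊕ r(m ⊕ q ⊕ r(p)) ⊕ r(q)), p ⊕ r(m ⊕ q ⊕ r(p)) ⊕ r(q))) ⊕ r(t(m ⊕ p ⊕ q ⊕ t(m, q), s(p, p, m) ⊕ s(q, p, q))) ⊕ s(m ⊕ q, p, p)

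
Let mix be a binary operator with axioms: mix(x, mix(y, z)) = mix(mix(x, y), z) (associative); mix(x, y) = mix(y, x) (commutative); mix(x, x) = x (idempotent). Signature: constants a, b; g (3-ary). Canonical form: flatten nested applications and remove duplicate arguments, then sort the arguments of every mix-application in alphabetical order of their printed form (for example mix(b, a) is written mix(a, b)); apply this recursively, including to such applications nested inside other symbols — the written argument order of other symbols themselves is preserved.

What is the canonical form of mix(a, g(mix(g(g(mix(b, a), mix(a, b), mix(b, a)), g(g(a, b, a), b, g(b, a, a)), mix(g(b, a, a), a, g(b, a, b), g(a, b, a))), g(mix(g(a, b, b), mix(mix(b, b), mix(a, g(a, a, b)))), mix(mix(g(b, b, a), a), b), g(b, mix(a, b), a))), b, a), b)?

Simplify inside:  g(mix(g(g(mix(b, a), mix(a, b), mix(b, a)), g(g(a, b, a), b, g(b, a, a)), mix(g(b, a, a), a, g(b, a, b), g(a, b, a))), g(mix(g(a, b, b), mix(mix(b, b), mix(a, g(a, a, b)))), mix(mix(g(b, b, a), a), b), g(b, mix(a, b), a))), b, a)  →  g(mix(g(g(mix(a, b), mix(a, b), mix(a, b)), g(g(a, b, a), b, g(b, a, a)), mix(a, g(a, b, a), g(b, a, a), g(b, a, b))), g(mix(a, b, g(a, a, b), g(a, b, b)), mix(a, b, g(b, b, a)), g(b, mix(a, b), a))), b, a)
Sort arguments:  mix(a, b, g(mix(g(g(mix(a, b), mix(a, b), mix(a, b)), g(g(a, b, a), b, g(b, a, a)), mix(a, g(a, b, a), g(b, a, a), g(b, a, b))), g(mix(a, b, g(a, a, b), g(a, b, b)), mix(a, b, g(b, b, a)), g(b, mix(a, b), a))), b, a))

Answer: mix(a, b, g(mix(g(g(mix(a, b), mix(a, b), mix(a, b)), g(g(a, b, a), b, g(b, a, a)), mix(a, g(a, b, a), g(b, a, a), g(b, a, b))), g(mix(a, b, g(a, a, b), g(a, b, b)), mix(a, b, g(b, b, a)), g(b, mix(a, b), a))), b, a))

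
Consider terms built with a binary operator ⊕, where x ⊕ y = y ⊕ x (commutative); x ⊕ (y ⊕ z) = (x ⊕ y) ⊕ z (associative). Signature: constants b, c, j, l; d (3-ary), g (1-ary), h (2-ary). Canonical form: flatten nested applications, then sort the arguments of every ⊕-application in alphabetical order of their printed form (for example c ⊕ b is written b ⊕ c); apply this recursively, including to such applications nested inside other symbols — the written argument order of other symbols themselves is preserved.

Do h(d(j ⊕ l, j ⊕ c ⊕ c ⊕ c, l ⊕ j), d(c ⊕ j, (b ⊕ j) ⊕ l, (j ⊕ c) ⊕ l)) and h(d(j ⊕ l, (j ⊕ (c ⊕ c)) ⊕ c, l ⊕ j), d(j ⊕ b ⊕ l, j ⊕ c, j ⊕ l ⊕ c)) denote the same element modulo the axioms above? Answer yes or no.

Left:  h(d(j ⊕ l, j ⊕ c ⊕ c ⊕ c, l ⊕ j), d(c ⊕ j, (b ⊕ j) ⊕ l, (j ⊕ c) ⊕ l))
  Focus inside:  (j ⊕ c) ⊕ l
  Un-nest:  j ⊕ c ⊕ l
  Sort:  c ⊕ j ⊕ l
  Reassemble:  h(d(j ⊕ l, c ⊕ c ⊕ c ⊕ j, j ⊕ l), d(c ⊕ j, b ⊕ j ⊕ l, c ⊕ j ⊕ l))
Right:  h(d(j ⊕ l, (j ⊕ (c ⊕ c)) ⊕ c, l ⊕ j), d(j ⊕ b ⊕ l, j ⊕ c, j ⊕ l ⊕ c))
  Descend into:  (j ⊕ (c ⊕ c)) ⊕ c
  Un-nest:  j ⊕ c ⊕ c ⊕ c
  Sort:  c ⊕ c ⊕ c ⊕ j
  Reassemble:  h(d(j ⊕ l, c ⊕ c ⊕ c ⊕ j, j ⊕ l), d(b ⊕ j ⊕ l, c ⊕ j, c ⊕ j ⊕ l))

Answer: no — h(d(j ⊕ l, c ⊕ c ⊕ c ⊕ j, j ⊕ l), d(c ⊕ j, b ⊕ j ⊕ l, c ⊕ j ⊕ l)) vs h(d(j ⊕ l, c ⊕ c ⊕ c ⊕ j, j ⊕ l), d(b ⊕ j ⊕ l, c ⊕ j, c ⊕ j ⊕ l))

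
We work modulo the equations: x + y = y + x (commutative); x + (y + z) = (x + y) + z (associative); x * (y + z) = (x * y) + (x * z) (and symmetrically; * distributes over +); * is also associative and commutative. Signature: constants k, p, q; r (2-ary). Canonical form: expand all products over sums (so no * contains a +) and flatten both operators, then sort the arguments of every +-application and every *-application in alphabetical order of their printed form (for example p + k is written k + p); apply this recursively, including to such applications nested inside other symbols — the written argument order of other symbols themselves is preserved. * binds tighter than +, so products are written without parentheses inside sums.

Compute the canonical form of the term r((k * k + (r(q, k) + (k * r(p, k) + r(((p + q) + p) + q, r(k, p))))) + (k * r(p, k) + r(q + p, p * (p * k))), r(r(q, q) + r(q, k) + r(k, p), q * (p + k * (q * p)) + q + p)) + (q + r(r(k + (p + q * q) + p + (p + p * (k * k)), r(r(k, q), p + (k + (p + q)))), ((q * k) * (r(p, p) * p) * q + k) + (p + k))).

Distribute:  r(k * k + k * r(p, k) + k * r(p, k) + r(p + p + q + q, r(k, p)) + r(p + q, k * p * p) + r(q, k), r(r(k, p) + r(q, k) + r(q, q), k * p * q * q + p + p * q + q)) + q + r(r(k + k * k * p + p + p + p + q * q, r(r(k, q), k + p + p + q)), k + k + k * p * q * q * r(p, p) + p)
Sort:  q + r(k * k + k * r(p, k) + k * r(p, k) + r(p + p + q + q, r(k, p)) + r(p + q, k * p * p) + r(q, k), r(r(k, p) + r(q, k) + r(q, q), k * p * q * q + p + p * q + q)) + r(r(k + k * k * p + p + p + p + q * q, r(r(k, q), k + p + p + q)), k + k + k * p * q * q * r(p, p) + p)

Answer: q + r(k * k + k * r(p, k) + k * r(p, k) + r(p + p + q + q, r(k, p)) + r(p + q, k * p * p) + r(q, k), r(r(k, p) + r(q, k) + r(q, q), k * p * q * q + p + p * q + q)) + r(r(k + k * k * p + p + p + p + q * q, r(r(k, q), k + p + p + q)), k + k + k * p * q * q * r(p, p) + p)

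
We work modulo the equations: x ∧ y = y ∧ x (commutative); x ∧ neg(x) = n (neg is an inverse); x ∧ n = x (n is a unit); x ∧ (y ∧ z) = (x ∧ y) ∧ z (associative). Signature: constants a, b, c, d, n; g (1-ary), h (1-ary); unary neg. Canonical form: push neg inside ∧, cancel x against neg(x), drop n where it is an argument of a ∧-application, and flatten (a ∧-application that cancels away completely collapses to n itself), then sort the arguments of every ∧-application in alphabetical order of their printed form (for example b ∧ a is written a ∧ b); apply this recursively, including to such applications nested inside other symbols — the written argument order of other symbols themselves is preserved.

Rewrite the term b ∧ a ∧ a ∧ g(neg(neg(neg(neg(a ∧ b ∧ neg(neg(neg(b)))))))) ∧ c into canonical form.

Answer: a ∧ a ∧ b ∧ c ∧ g(a)

Derivation:
Push neg inside:  distribute neg over ∧ and collapse double neg
Combine occurrences:  b ∧ a ∧ a ∧ g(a) ∧ c
Sort arguments:  a ∧ a ∧ b ∧ c ∧ g(a)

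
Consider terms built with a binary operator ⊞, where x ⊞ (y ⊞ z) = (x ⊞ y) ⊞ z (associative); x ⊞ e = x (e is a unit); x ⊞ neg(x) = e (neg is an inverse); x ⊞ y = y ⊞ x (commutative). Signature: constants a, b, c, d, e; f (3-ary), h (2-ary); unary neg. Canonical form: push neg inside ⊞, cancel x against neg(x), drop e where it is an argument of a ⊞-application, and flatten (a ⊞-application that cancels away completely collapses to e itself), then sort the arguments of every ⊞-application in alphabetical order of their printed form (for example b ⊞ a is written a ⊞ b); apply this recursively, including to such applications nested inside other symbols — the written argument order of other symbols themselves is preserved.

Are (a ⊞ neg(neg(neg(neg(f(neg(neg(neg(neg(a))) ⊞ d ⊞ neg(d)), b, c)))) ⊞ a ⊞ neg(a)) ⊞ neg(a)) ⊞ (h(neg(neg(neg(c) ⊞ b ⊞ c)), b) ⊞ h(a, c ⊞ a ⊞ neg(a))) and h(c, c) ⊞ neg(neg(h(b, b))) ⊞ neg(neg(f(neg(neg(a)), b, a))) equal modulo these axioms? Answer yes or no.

Left:  (a ⊞ neg(neg(neg(neg(f(neg(neg(neg(neg(a))) ⊞ d ⊞ neg(d)), b, c)))) ⊞ a ⊞ neg(a)) ⊞ neg(a)) ⊞ (h(neg(neg(neg(c) ⊞ b ⊞ c)), b) ⊞ h(a, c ⊞ a ⊞ neg(a)))
  Push neg inside:  distribute neg over ⊞ and collapse double neg
  Cancel:  a cancels
  Collect terms:  f(a, b, c) ⊞ h(b, b) ⊞ h(a, c)
  Order the arguments:  f(a, b, c) ⊞ h(a, c) ⊞ h(b, b)
Right:  h(c, c) ⊞ neg(neg(h(b, b))) ⊞ neg(neg(f(neg(neg(a)), b, a)))
  Push neg inside:  distribute neg over ⊞ and collapse double neg
  Collect:  h(c, c) ⊞ h(b, b) ⊞ f(a, b, a)
  Sort arguments:  f(a, b, a) ⊞ h(b, b) ⊞ h(c, c)

Answer: no — f(a, b, c) ⊞ h(a, c) ⊞ h(b, b) vs f(a, b, a) ⊞ h(b, b) ⊞ h(c, c)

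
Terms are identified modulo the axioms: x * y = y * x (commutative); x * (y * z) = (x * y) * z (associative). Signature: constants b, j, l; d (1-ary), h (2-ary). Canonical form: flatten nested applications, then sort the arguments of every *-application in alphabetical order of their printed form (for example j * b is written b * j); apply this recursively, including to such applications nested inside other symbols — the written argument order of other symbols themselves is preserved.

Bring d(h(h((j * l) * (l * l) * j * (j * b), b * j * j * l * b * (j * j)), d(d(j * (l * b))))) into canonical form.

Answer: d(h(h(b * j * j * j * l * l * l, b * b * j * j * j * j * l), d(d(b * j * l))))

Derivation:
Descend into:  (j * l) * (l * l) * j * (j * b)
Merge nested applications:  j * l * l * l * j * j * b
Sort:  b * j * j * j * l * l * l
Reassemble:  d(h(h(b * j * j * j * l * l * l, b * b * j * j * j * j * l), d(d(b * j * l))))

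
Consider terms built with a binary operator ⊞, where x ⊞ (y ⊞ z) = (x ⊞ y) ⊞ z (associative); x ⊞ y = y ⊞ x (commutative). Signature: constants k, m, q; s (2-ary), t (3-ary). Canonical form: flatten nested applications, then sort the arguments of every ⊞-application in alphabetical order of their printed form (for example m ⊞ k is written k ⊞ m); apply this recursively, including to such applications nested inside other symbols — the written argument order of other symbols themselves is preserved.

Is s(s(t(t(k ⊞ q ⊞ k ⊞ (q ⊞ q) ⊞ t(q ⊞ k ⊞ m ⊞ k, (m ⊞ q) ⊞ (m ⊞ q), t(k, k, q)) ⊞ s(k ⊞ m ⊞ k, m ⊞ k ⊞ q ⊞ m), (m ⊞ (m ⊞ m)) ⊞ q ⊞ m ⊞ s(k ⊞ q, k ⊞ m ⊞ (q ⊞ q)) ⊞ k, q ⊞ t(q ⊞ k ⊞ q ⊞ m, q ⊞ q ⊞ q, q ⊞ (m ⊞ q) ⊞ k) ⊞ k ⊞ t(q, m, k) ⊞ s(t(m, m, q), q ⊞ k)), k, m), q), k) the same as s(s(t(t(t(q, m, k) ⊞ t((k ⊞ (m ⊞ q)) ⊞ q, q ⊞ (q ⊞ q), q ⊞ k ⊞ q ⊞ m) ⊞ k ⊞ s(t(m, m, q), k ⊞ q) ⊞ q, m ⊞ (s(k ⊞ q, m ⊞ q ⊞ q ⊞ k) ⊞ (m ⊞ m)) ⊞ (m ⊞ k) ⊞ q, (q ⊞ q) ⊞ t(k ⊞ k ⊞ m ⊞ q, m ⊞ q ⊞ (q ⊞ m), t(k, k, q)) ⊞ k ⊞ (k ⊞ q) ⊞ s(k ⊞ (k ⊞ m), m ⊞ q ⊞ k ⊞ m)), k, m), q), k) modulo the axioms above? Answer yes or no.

Left:  s(s(t(t(k ⊞ q ⊞ k ⊞ (q ⊞ q) ⊞ t(q ⊞ k ⊞ m ⊞ k, (m ⊞ q) ⊞ (m ⊞ q), t(k, k, q)) ⊞ s(k ⊞ m ⊞ k, m ⊞ k ⊞ q ⊞ m), (m ⊞ (m ⊞ m)) ⊞ q ⊞ m ⊞ s(k ⊞ q, k ⊞ m ⊞ (q ⊞ q)) ⊞ k, q ⊞ t(q ⊞ k ⊞ q ⊞ m, q ⊞ q ⊞ q, q ⊞ (m ⊞ q) ⊞ k) ⊞ k ⊞ t(q, m, k) ⊞ s(t(m, m, q), q ⊞ k)), k, m), q), k)
  Focus inside:  k ⊞ q ⊞ k ⊞ (q ⊞ q) ⊞ t(q ⊞ k ⊞ m ⊞ k, (m ⊞ q) ⊞ (m ⊞ q), t(k, k, q)) ⊞ s(k ⊞ m ⊞ k, m ⊞ k ⊞ q ⊞ m)
  Merge nested applications:  k ⊞ q ⊞ k ⊞ q ⊞ q ⊞ t(q ⊞ k ⊞ m ⊞ k, (m ⊞ q) ⊞ (m ⊞ q), t(k, k, q)) ⊞ s(k ⊞ m ⊞ k, m ⊞ k ⊞ q ⊞ m)
  Inside:  t(q ⊞ k ⊞ m ⊞ k, (m ⊞ q) ⊞ (m ⊞ q), t(k, k, q))  →  t(k ⊞ k ⊞ m ⊞ q, m ⊞ m ⊞ q ⊞ q, t(k, k, q))
  Simplify inside:  s(k ⊞ m ⊞ k, m ⊞ k ⊞ q ⊞ m)  →  s(k ⊞ k ⊞ m, k ⊞ m ⊞ m ⊞ q)
  Sort:  k ⊞ k ⊞ q ⊞ q ⊞ q ⊞ s(k ⊞ k ⊞ m, k ⊞ m ⊞ m ⊞ q) ⊞ t(k ⊞ k ⊞ m ⊞ q, m ⊞ m ⊞ q ⊞ q, t(k, k, q))
  Rebuild:  s(s(t(t(k ⊞ k ⊞ q ⊞ q ⊞ q ⊞ s(k ⊞ k ⊞ m, k ⊞ m ⊞ m ⊞ q) ⊞ t(k ⊞ k ⊞ m ⊞ q, m ⊞ m ⊞ q ⊞ q, t(k, k, q)), k ⊞ m ⊞ m ⊞ m ⊞ m ⊞ q ⊞ s(k ⊞ q, k ⊞ m ⊞ q ⊞ q), k ⊞ q ⊞ s(t(m, m, q), k ⊞ q) ⊞ t(k ⊞ m ⊞ q ⊞ q, q ⊞ q ⊞ q, k ⊞ m ⊞ q ⊞ q) ⊞ t(q, m, k)), k, m), q), k)
Right:  s(s(t(t(t(q, m, k) ⊞ t((k ⊞ (m ⊞ q)) ⊞ q, q ⊞ (q ⊞ q), q ⊞ k ⊞ q ⊞ m) ⊞ k ⊞ s(t(m, m, q), k ⊞ q) ⊞ q, m ⊞ (s(k ⊞ q, m ⊞ q ⊞ q ⊞ k) ⊞ (m ⊞ m)) ⊞ (m ⊞ k) ⊞ q, (q ⊞ q) ⊞ t(k ⊞ k ⊞ m ⊞ q, m ⊞ q ⊞ (q ⊞ m), t(k, k, q)) ⊞ k ⊞ (k ⊞ q) ⊞ s(k ⊞ (k ⊞ m), m ⊞ q ⊞ k ⊞ m)), k, m), q), k)
  Descend into:  (q ⊞ q) ⊞ t(k ⊞ k ⊞ m ⊞ q, m ⊞ q ⊞ (q ⊞ m), t(k, k, q)) ⊞ k ⊞ (k ⊞ q) ⊞ s(k ⊞ (k ⊞ m), m ⊞ q ⊞ k ⊞ m)
  Un-nest:  q ⊞ q ⊞ t(k ⊞ k ⊞ m ⊞ q, m ⊞ q ⊞ (q ⊞ m), t(k, k, q)) ⊞ k ⊞ k ⊞ q ⊞ s(k ⊞ (k ⊞ m), m ⊞ q ⊞ k ⊞ m)
  Canonicalize subterm:  t(k ⊞ k ⊞ m ⊞ q, m ⊞ q ⊞ (q ⊞ m), t(k, k, q))  →  t(k ⊞ k ⊞ m ⊞ q, m ⊞ m ⊞ q ⊞ q, t(k, k, q))
  Canonicalize subterm:  s(k ⊞ (k ⊞ m), m ⊞ q ⊞ k ⊞ m)  →  s(k ⊞ k ⊞ m, k ⊞ m ⊞ m ⊞ q)
  Sort arguments:  k ⊞ k ⊞ q ⊞ q ⊞ q ⊞ s(k ⊞ k ⊞ m, k ⊞ m ⊞ m ⊞ q) ⊞ t(k ⊞ k ⊞ m ⊞ q, m ⊞ m ⊞ q ⊞ q, t(k, k, q))
  Put back:  s(s(t(t(k ⊞ q ⊞ s(t(m, m, q), k ⊞ q) ⊞ t(k ⊞ m ⊞ q ⊞ q, q ⊞ q ⊞ q, k ⊞ m ⊞ q ⊞ q) ⊞ t(q, m, k), k ⊞ m ⊞ m ⊞ m ⊞ m ⊞ q ⊞ s(k ⊞ q, k ⊞ m ⊞ q ⊞ q), k ⊞ k ⊞ q ⊞ q ⊞ q ⊞ s(k ⊞ k ⊞ m, k ⊞ m ⊞ m ⊞ q) ⊞ t(k ⊞ k ⊞ m ⊞ q, m ⊞ m ⊞ q ⊞ q, t(k, k, q))), k, m), q), k)

Answer: no — s(s(t(t(k ⊞ k ⊞ q ⊞ q ⊞ q ⊞ s(k ⊞ k ⊞ m, k ⊞ m ⊞ m ⊞ q) ⊞ t(k ⊞ k ⊞ m ⊞ q, m ⊞ m ⊞ q ⊞ q, t(k, k, q)), k ⊞ m ⊞ m ⊞ m ⊞ m ⊞ q ⊞ s(k ⊞ q, k ⊞ m ⊞ q ⊞ q), k ⊞ q ⊞ s(t(m, m, q), k ⊞ q) ⊞ t(k ⊞ m ⊞ q ⊞ q, q ⊞ q ⊞ q, k ⊞ m ⊞ q ⊞ q) ⊞ t(q, m, k)), k, m), q), k) vs s(s(t(t(k ⊞ q ⊞ s(t(m, m, q), k ⊞ q) ⊞ t(k ⊞ m ⊞ q ⊞ q, q ⊞ q ⊞ q, k ⊞ m ⊞ q ⊞ q) ⊞ t(q, m, k), k ⊞ m ⊞ m ⊞ m ⊞ m ⊞ q ⊞ s(k ⊞ q, k ⊞ m ⊞ q ⊞ q), k ⊞ k ⊞ q ⊞ q ⊞ q ⊞ s(k ⊞ k ⊞ m, k ⊞ m ⊞ m ⊞ q) ⊞ t(k ⊞ k ⊞ m ⊞ q, m ⊞ m ⊞ q ⊞ q, t(k, k, q))), k, m), q), k)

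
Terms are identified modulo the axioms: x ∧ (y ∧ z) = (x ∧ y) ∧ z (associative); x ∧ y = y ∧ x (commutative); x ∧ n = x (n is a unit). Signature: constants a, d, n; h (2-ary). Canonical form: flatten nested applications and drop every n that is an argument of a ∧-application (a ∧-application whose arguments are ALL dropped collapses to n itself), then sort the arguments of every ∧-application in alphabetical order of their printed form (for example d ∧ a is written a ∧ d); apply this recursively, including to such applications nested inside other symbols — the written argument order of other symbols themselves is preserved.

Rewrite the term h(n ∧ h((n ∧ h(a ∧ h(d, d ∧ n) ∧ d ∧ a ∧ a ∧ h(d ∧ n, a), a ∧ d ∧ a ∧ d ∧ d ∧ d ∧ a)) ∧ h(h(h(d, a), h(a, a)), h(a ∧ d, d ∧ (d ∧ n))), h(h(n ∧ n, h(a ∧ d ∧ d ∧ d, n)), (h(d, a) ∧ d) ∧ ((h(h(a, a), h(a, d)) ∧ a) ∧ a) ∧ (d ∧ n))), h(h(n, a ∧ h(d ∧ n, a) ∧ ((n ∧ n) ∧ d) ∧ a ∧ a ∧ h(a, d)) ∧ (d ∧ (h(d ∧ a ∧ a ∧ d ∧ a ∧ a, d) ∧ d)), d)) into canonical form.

Focus inside:  n ∧ h((n ∧ h(a ∧ h(d, d ∧ n) ∧ d ∧ a ∧ a ∧ h(d ∧ n, a), a ∧ d ∧ a ∧ d ∧ d ∧ d ∧ a)) ∧ h(h(h(d, a), h(a, a)), h(a ∧ d, d ∧ (d ∧ n))), h(h(n ∧ n, h(a ∧ d ∧ d ∧ d, n)), (h(d, a) ∧ d) ∧ ((h(h(a, a), h(a, d)) ∧ a) ∧ a) ∧ (d ∧ n)))
Simplify inside:  h((n ∧ h(a ∧ h(d, d ∧ n) ∧ d ∧ a ∧ a ∧ h(d ∧ n, a), a ∧ d ∧ a ∧ d ∧ d ∧ d ∧ a)) ∧ h(h(h(d, a), h(a, a)), h(a ∧ d, d ∧ (d ∧ n))), h(h(n ∧ n, h(a ∧ d ∧ d ∧ d, n)), (h(d, a) ∧ d) ∧ ((h(h(a, a), h(a, d)) ∧ a) ∧ a) ∧ (d ∧ n)))  →  h(h(a ∧ a ∧ a ∧ d ∧ h(d, a) ∧ h(d, d), a ∧ a ∧ a ∧ d ∧ d ∧ d ∧ d) ∧ h(h(h(d, a), h(a, a)), h(a ∧ d, d ∧ d)), h(h(n, h(a ∧ d ∧ d ∧ d, n)), a ∧ a ∧ d ∧ d ∧ h(d, a) ∧ h(h(a, a), h(a, d))))
Drop the unit:  drop n
Sort arguments:  h(h(a ∧ a ∧ a ∧ d ∧ h(d, a) ∧ h(d, d), a ∧ a ∧ a ∧ d ∧ d ∧ d ∧ d) ∧ h(h(h(d, a), h(a, a)), h(a ∧ d, d ∧ d)), h(h(n, h(a ∧ d ∧ d ∧ d, n)), a ∧ a ∧ d ∧ d ∧ h(d, a) ∧ h(h(a, a), h(a, d))))
Rebuild:  h(h(h(a ∧ a ∧ a ∧ d ∧ h(d, a) ∧ h(d, d), a ∧ a ∧ a ∧ d ∧ d ∧ d ∧ d) ∧ h(h(h(d, a), h(a, a)), h(a ∧ d, d ∧ d)), h(h(n, h(a ∧ d ∧ d ∧ d, n)), a ∧ a ∧ d ∧ d ∧ h(d, a) ∧ h(h(a, a), h(a, d)))), h(d ∧ d ∧ h(a ∧ a ∧ a ∧ a ∧ d ∧ d, d) ∧ h(n, a ∧ a ∧ a ∧ d ∧ h(a, d) ∧ h(d, a)), d))

Answer: h(h(h(a ∧ a ∧ a ∧ d ∧ h(d, a) ∧ h(d, d), a ∧ a ∧ a ∧ d ∧ d ∧ d ∧ d) ∧ h(h(h(d, a), h(a, a)), h(a ∧ d, d ∧ d)), h(h(n, h(a ∧ d ∧ d ∧ d, n)), a ∧ a ∧ d ∧ d ∧ h(d, a) ∧ h(h(a, a), h(a, d)))), h(d ∧ d ∧ h(a ∧ a ∧ a ∧ a ∧ d ∧ d, d) ∧ h(n, a ∧ a ∧ a ∧ d ∧ h(a, d) ∧ h(d, a)), d))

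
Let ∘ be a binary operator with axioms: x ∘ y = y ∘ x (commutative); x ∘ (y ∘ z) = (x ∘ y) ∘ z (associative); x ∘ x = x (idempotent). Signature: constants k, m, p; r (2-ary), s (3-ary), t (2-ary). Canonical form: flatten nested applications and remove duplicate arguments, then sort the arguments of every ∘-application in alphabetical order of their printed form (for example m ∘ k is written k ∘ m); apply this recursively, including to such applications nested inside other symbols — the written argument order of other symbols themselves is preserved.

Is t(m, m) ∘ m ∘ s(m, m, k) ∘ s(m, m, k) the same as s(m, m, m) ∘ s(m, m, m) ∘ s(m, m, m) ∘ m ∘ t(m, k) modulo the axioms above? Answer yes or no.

Left:  t(m, m) ∘ m ∘ s(m, m, k) ∘ s(m, m, k)
  Idempotence:  drop duplicate s(m, m, k)
  Order the arguments:  m ∘ s(m, m, k) ∘ t(m, m)
Right:  s(m, m, m) ∘ s(m, m, m) ∘ s(m, m, m) ∘ m ∘ t(m, k)
  Drop duplicates:  drop duplicate s(m, m, m), s(m, m, m)
  Sort:  m ∘ s(m, m, m) ∘ t(m, k)

Answer: no — m ∘ s(m, m, k) ∘ t(m, m) vs m ∘ s(m, m, m) ∘ t(m, k)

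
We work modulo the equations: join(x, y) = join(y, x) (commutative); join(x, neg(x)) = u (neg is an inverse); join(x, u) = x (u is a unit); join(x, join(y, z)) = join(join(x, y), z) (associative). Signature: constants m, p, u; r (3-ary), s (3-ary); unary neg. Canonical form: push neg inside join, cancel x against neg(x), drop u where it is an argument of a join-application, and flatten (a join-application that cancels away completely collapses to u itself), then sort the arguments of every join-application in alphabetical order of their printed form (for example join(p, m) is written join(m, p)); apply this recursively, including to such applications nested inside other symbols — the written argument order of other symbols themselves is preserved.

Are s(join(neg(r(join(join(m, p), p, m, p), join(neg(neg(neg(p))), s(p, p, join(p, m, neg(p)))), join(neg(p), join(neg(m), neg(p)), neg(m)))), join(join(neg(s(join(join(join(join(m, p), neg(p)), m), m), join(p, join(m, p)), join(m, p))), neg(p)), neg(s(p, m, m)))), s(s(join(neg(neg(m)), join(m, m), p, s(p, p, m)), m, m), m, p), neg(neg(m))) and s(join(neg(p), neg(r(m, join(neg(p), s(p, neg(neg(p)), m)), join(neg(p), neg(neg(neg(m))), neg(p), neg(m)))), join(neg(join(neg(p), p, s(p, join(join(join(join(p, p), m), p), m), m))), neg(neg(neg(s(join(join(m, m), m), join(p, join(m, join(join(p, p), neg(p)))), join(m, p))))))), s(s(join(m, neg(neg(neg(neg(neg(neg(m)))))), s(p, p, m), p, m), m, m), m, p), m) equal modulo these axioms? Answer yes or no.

Left:  s(join(neg(r(join(join(m, p), p, m, p), join(neg(neg(neg(p))), s(p, p, join(p, m, neg(p)))), join(neg(p), join(neg(m), neg(p)), neg(m)))), join(join(neg(s(join(join(join(join(m, p), neg(p)), m), m), join(p, join(m, p)), join(m, p))), neg(p)), neg(s(p, m, m)))), s(s(join(neg(neg(m)), join(m, m), p, s(p, p, m)), m, m), m, p), neg(neg(m)))
  Work inside:  join(neg(r(join(join(m, p), p, m, p), join(neg(neg(neg(p))), s(p, p, join(p, m, neg(p)))), join(neg(p), join(neg(m), neg(p)), neg(m)))), join(join(neg(s(join(join(join(join(m, p), neg(p)), m), m), join(p, join(m, p)), join(m, p))), neg(p)), neg(s(p, m, m))))
  Push neg inside:  distribute neg over join and collapse double neg
  Collect:  join(neg(r(join(m, m, p, p, p), join(neg(p), s(p, p, m)), join(neg(m), neg(m), neg(p), neg(p)))), neg(s(join(m, m, m), join(m, p, p), join(m, p))), neg(p), neg(s(p, m, m)))
  Sort arguments:  join(neg(p), neg(r(join(m, m, p, p, p), join(neg(p), s(p, p, m)), join(neg(m), neg(m), neg(p), neg(p)))), neg(s(join(m, m, m), join(m, p, p), join(m, p))), neg(s(p, m, m)))
  Reassemble:  s(join(neg(p), neg(r(join(m, m, p, p, p), join(neg(p), s(p, p, m)), join(neg(m), neg(m), neg(p), neg(p)))), neg(s(join(m, m, m), join(m, p, p), join(m, p))), neg(s(p, m, m))), s(s(join(m, m, m, p, s(p, p, m)), m, m), m, p), m)
Right:  s(join(neg(p), neg(r(m, join(neg(p), s(p, neg(neg(p)), m)), join(neg(p), neg(neg(neg(m))), neg(p), neg(m)))), join(neg(join(neg(p), p, s(p, join(join(join(join(p, p), m), p), m), m))), neg(neg(neg(s(join(join(m, m), m), join(p, join(m, join(join(p, p), neg(p)))), join(m, p))))))), s(s(join(m, neg(neg(neg(neg(neg(neg(m)))))), s(p, p, m), p, m), m, m), m, p), m)
  Work inside:  join(neg(p), neg(r(m, join(neg(p), s(p, neg(neg(p)), m)), join(neg(p), neg(neg(neg(m))), neg(p), neg(m)))), join(neg(join(neg(p), p, s(p, join(join(join(join(p, p), m), p), m), m))), neg(neg(neg(s(join(join(m, m), m), join(p, join(m, join(join(p, p), neg(p)))), join(m, p)))))))
  Push neg inside:  distribute neg over join and collapse double neg
  Collect:  join(neg(p), neg(r(m, join(neg(p), s(p, p, m)), join(neg(m), neg(m), neg(p), neg(p)))), neg(s(p, join(m, m, p, p, p), m)), neg(s(join(m, m, m), join(m, p, p), join(m, p))))
  Sort arguments:  join(neg(p), neg(r(m, join(neg(p), s(p, p, m)), join(neg(m), neg(m), neg(p), neg(p)))), neg(s(join(m, m, m), join(m, p, p), join(m, p))), neg(s(p, join(m, m, p, p, p), m)))
  Reassemble:  s(join(neg(p), neg(r(m, join(neg(p), s(p, p, m)), join(neg(m), neg(m), neg(p), neg(p)))), neg(s(join(m, m, m), join(m, p, p), join(m, p))), neg(s(p, join(m, m, p, p, p), m))), s(s(join(m, m, m, p, s(p, p, m)), m, m), m, p), m)

Answer: no — s(join(neg(p), neg(r(join(m, m, p, p, p), join(neg(p), s(p, p, m)), join(neg(m), neg(m), neg(p), neg(p)))), neg(s(join(m, m, m), join(m, p, p), join(m, p))), neg(s(p, m, m))), s(s(join(m, m, m, p, s(p, p, m)), m, m), m, p), m) vs s(join(neg(p), neg(r(m, join(neg(p), s(p, p, m)), join(neg(m), neg(m), neg(p), neg(p)))), neg(s(join(m, m, m), join(m, p, p), join(m, p))), neg(s(p, join(m, m, p, p, p), m))), s(s(join(m, m, m, p, s(p, p, m)), m, m), m, p), m)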